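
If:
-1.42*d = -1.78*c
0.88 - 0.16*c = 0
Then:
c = 5.50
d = 6.89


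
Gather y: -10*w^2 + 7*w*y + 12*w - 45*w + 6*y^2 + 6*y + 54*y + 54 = -10*w^2 - 33*w + 6*y^2 + y*(7*w + 60) + 54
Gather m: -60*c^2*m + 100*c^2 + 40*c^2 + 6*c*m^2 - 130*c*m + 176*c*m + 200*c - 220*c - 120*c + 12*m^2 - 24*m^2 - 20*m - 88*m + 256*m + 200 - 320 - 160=140*c^2 - 140*c + m^2*(6*c - 12) + m*(-60*c^2 + 46*c + 148) - 280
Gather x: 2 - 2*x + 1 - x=3 - 3*x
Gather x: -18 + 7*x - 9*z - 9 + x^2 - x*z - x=x^2 + x*(6 - z) - 9*z - 27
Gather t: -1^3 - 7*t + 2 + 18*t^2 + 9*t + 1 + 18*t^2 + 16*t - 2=36*t^2 + 18*t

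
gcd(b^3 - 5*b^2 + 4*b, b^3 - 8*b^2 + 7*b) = b^2 - b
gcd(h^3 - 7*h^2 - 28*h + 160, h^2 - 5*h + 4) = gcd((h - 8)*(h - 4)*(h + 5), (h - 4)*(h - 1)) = h - 4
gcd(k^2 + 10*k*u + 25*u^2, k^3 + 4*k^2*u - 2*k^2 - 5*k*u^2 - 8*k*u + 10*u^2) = k + 5*u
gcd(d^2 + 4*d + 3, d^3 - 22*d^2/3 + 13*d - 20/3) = 1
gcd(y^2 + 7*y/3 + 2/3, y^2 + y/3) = y + 1/3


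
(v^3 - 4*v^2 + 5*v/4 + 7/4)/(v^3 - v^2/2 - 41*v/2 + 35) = (2*v^2 - v - 1)/(2*(v^2 + 3*v - 10))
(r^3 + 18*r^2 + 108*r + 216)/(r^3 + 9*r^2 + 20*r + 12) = (r^2 + 12*r + 36)/(r^2 + 3*r + 2)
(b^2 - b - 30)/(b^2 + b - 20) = (b - 6)/(b - 4)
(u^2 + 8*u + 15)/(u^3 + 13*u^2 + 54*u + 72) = (u + 5)/(u^2 + 10*u + 24)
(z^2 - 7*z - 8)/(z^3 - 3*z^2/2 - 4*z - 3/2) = 2*(z - 8)/(2*z^2 - 5*z - 3)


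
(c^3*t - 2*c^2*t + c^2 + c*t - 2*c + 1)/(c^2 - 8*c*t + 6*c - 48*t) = (c^3*t - 2*c^2*t + c^2 + c*t - 2*c + 1)/(c^2 - 8*c*t + 6*c - 48*t)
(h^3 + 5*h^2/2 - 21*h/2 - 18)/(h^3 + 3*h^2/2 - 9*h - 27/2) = (h + 4)/(h + 3)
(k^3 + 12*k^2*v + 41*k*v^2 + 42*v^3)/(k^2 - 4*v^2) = (-k^2 - 10*k*v - 21*v^2)/(-k + 2*v)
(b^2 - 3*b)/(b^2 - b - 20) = b*(3 - b)/(-b^2 + b + 20)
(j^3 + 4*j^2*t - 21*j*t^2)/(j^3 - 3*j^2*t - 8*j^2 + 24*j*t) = (j + 7*t)/(j - 8)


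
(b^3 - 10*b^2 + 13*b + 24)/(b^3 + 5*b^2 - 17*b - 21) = (b - 8)/(b + 7)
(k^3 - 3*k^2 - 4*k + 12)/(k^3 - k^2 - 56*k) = (-k^3 + 3*k^2 + 4*k - 12)/(k*(-k^2 + k + 56))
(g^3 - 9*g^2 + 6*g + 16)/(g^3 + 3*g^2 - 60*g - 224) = (g^2 - g - 2)/(g^2 + 11*g + 28)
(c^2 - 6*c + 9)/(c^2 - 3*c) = (c - 3)/c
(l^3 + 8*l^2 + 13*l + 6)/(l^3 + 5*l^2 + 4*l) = (l^2 + 7*l + 6)/(l*(l + 4))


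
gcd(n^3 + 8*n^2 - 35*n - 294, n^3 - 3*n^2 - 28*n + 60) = n - 6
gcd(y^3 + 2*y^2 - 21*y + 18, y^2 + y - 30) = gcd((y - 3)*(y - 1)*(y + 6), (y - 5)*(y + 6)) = y + 6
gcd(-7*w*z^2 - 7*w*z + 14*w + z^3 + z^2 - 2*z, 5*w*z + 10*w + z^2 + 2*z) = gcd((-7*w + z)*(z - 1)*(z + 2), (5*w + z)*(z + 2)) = z + 2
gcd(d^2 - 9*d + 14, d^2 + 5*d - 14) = d - 2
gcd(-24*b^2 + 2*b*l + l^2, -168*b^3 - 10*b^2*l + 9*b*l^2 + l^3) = 24*b^2 - 2*b*l - l^2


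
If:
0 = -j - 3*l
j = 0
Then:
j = 0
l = 0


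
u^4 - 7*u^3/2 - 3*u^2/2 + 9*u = u*(u - 3)*(u - 2)*(u + 3/2)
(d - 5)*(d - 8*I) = d^2 - 5*d - 8*I*d + 40*I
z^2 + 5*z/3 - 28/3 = (z - 7/3)*(z + 4)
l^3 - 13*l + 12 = (l - 3)*(l - 1)*(l + 4)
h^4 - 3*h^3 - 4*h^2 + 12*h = h*(h - 3)*(h - 2)*(h + 2)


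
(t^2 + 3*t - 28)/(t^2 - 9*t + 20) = (t + 7)/(t - 5)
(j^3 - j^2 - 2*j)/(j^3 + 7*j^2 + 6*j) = (j - 2)/(j + 6)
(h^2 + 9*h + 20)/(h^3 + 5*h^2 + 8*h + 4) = (h^2 + 9*h + 20)/(h^3 + 5*h^2 + 8*h + 4)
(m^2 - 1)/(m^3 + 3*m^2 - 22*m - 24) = (m - 1)/(m^2 + 2*m - 24)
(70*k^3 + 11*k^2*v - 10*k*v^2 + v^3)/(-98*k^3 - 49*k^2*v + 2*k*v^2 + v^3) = (-5*k + v)/(7*k + v)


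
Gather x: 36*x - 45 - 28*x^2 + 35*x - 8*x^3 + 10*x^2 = -8*x^3 - 18*x^2 + 71*x - 45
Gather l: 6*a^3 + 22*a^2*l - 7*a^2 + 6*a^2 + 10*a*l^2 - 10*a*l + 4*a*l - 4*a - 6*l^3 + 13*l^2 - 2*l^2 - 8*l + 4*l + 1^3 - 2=6*a^3 - a^2 - 4*a - 6*l^3 + l^2*(10*a + 11) + l*(22*a^2 - 6*a - 4) - 1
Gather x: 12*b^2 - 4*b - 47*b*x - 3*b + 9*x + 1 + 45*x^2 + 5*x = 12*b^2 - 7*b + 45*x^2 + x*(14 - 47*b) + 1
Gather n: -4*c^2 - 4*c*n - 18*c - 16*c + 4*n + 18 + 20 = -4*c^2 - 34*c + n*(4 - 4*c) + 38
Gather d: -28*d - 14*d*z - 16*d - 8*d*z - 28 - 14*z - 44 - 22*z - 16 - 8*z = d*(-22*z - 44) - 44*z - 88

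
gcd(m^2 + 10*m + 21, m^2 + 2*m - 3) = m + 3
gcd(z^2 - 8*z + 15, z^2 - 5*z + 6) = z - 3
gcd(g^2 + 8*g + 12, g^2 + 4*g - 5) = 1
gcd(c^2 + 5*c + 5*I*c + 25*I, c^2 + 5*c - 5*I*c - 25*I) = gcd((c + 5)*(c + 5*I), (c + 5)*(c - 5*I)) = c + 5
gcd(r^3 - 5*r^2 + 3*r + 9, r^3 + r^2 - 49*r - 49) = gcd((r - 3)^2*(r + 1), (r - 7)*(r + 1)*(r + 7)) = r + 1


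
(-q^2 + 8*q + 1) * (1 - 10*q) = 10*q^3 - 81*q^2 - 2*q + 1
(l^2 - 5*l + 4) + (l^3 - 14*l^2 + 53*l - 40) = l^3 - 13*l^2 + 48*l - 36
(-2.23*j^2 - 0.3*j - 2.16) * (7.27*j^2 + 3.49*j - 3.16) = -16.2121*j^4 - 9.9637*j^3 - 9.7034*j^2 - 6.5904*j + 6.8256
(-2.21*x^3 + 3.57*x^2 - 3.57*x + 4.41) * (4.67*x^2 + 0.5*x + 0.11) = -10.3207*x^5 + 15.5669*x^4 - 15.13*x^3 + 19.2024*x^2 + 1.8123*x + 0.4851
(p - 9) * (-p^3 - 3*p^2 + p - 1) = -p^4 + 6*p^3 + 28*p^2 - 10*p + 9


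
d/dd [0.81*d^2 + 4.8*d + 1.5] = 1.62*d + 4.8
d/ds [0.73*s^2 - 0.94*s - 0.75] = 1.46*s - 0.94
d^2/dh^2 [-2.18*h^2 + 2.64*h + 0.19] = -4.36000000000000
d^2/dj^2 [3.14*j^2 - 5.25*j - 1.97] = 6.28000000000000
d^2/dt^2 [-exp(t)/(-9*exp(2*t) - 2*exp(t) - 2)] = (81*exp(4*t) - 18*exp(3*t) - 108*exp(2*t) - 4*exp(t) + 4)*exp(t)/(729*exp(6*t) + 486*exp(5*t) + 594*exp(4*t) + 224*exp(3*t) + 132*exp(2*t) + 24*exp(t) + 8)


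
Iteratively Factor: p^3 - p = (p + 1)*(p^2 - p) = p*(p + 1)*(p - 1)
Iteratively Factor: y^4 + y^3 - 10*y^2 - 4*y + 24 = (y + 2)*(y^3 - y^2 - 8*y + 12) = (y - 2)*(y + 2)*(y^2 + y - 6) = (y - 2)^2*(y + 2)*(y + 3)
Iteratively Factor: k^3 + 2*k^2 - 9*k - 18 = (k - 3)*(k^2 + 5*k + 6) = (k - 3)*(k + 3)*(k + 2)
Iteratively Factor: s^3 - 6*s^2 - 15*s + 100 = (s - 5)*(s^2 - s - 20) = (s - 5)^2*(s + 4)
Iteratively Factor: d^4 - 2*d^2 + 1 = (d - 1)*(d^3 + d^2 - d - 1) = (d - 1)^2*(d^2 + 2*d + 1) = (d - 1)^2*(d + 1)*(d + 1)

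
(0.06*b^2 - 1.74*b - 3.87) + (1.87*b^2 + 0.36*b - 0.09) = 1.93*b^2 - 1.38*b - 3.96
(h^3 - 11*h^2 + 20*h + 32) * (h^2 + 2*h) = h^5 - 9*h^4 - 2*h^3 + 72*h^2 + 64*h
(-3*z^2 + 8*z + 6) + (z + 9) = -3*z^2 + 9*z + 15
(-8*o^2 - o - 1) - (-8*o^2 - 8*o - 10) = 7*o + 9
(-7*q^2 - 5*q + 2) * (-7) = 49*q^2 + 35*q - 14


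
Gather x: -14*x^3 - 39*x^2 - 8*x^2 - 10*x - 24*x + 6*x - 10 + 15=-14*x^3 - 47*x^2 - 28*x + 5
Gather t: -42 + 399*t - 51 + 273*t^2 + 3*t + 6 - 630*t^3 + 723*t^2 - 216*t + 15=-630*t^3 + 996*t^2 + 186*t - 72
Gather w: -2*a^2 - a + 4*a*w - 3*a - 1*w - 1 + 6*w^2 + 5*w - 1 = -2*a^2 - 4*a + 6*w^2 + w*(4*a + 4) - 2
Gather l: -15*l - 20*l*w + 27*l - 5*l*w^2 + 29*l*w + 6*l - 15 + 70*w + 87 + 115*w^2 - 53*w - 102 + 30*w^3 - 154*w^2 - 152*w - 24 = l*(-5*w^2 + 9*w + 18) + 30*w^3 - 39*w^2 - 135*w - 54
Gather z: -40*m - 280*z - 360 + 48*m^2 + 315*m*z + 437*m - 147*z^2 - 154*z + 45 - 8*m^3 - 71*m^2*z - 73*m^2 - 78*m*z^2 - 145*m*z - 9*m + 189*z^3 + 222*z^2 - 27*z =-8*m^3 - 25*m^2 + 388*m + 189*z^3 + z^2*(75 - 78*m) + z*(-71*m^2 + 170*m - 461) - 315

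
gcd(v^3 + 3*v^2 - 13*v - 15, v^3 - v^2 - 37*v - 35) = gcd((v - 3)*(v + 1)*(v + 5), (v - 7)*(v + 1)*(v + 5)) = v^2 + 6*v + 5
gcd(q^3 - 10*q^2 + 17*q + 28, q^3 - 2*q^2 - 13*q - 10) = q + 1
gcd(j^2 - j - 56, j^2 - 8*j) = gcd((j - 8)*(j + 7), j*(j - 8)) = j - 8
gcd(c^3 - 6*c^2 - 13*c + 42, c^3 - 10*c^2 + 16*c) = c - 2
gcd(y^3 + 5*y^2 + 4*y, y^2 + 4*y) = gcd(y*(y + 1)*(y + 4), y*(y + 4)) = y^2 + 4*y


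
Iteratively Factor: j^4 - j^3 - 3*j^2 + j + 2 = (j - 1)*(j^3 - 3*j - 2) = (j - 1)*(j + 1)*(j^2 - j - 2) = (j - 2)*(j - 1)*(j + 1)*(j + 1)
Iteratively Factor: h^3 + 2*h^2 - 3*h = (h + 3)*(h^2 - h) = h*(h + 3)*(h - 1)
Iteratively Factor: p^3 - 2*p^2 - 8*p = (p - 4)*(p^2 + 2*p) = p*(p - 4)*(p + 2)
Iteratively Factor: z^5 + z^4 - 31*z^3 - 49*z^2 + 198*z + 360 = (z + 4)*(z^4 - 3*z^3 - 19*z^2 + 27*z + 90) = (z + 2)*(z + 4)*(z^3 - 5*z^2 - 9*z + 45) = (z - 3)*(z + 2)*(z + 4)*(z^2 - 2*z - 15) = (z - 5)*(z - 3)*(z + 2)*(z + 4)*(z + 3)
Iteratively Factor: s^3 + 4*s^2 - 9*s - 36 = (s + 3)*(s^2 + s - 12) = (s + 3)*(s + 4)*(s - 3)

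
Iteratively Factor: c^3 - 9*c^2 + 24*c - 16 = (c - 4)*(c^2 - 5*c + 4) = (c - 4)*(c - 1)*(c - 4)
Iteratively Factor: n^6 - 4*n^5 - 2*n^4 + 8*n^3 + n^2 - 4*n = (n)*(n^5 - 4*n^4 - 2*n^3 + 8*n^2 + n - 4) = n*(n + 1)*(n^4 - 5*n^3 + 3*n^2 + 5*n - 4) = n*(n - 1)*(n + 1)*(n^3 - 4*n^2 - n + 4) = n*(n - 4)*(n - 1)*(n + 1)*(n^2 - 1) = n*(n - 4)*(n - 1)*(n + 1)^2*(n - 1)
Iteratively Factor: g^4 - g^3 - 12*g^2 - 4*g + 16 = (g + 2)*(g^3 - 3*g^2 - 6*g + 8) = (g + 2)^2*(g^2 - 5*g + 4) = (g - 1)*(g + 2)^2*(g - 4)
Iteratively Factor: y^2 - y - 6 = (y + 2)*(y - 3)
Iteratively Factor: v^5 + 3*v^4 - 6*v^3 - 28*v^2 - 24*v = (v)*(v^4 + 3*v^3 - 6*v^2 - 28*v - 24) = v*(v + 2)*(v^3 + v^2 - 8*v - 12) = v*(v - 3)*(v + 2)*(v^2 + 4*v + 4) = v*(v - 3)*(v + 2)^2*(v + 2)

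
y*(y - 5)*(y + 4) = y^3 - y^2 - 20*y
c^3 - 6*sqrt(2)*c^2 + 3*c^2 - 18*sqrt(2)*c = c*(c + 3)*(c - 6*sqrt(2))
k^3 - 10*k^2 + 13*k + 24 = (k - 8)*(k - 3)*(k + 1)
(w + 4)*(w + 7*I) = w^2 + 4*w + 7*I*w + 28*I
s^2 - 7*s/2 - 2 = (s - 4)*(s + 1/2)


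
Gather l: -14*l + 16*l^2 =16*l^2 - 14*l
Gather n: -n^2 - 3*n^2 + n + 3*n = -4*n^2 + 4*n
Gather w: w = w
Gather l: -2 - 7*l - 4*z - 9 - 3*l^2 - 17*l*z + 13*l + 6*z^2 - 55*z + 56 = -3*l^2 + l*(6 - 17*z) + 6*z^2 - 59*z + 45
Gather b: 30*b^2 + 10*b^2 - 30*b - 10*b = 40*b^2 - 40*b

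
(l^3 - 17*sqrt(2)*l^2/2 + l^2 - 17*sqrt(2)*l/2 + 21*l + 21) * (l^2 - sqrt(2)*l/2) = l^5 - 9*sqrt(2)*l^4 + l^4 - 9*sqrt(2)*l^3 + 59*l^3/2 - 21*sqrt(2)*l^2/2 + 59*l^2/2 - 21*sqrt(2)*l/2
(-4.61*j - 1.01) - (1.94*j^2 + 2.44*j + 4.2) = -1.94*j^2 - 7.05*j - 5.21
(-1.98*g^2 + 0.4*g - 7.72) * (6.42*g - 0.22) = -12.7116*g^3 + 3.0036*g^2 - 49.6504*g + 1.6984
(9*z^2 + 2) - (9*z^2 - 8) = 10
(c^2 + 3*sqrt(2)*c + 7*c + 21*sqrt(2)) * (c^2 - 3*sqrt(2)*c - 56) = c^4 + 7*c^3 - 74*c^2 - 518*c - 168*sqrt(2)*c - 1176*sqrt(2)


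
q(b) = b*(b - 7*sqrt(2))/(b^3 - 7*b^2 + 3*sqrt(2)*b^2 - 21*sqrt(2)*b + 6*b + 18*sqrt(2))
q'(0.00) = -0.39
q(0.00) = 0.00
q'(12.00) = 0.01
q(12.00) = 0.02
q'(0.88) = -23.60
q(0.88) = -2.52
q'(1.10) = -33.97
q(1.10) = 3.70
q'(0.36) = -0.87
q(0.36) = -0.21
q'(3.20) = -0.03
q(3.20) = 0.47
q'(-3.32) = -1.33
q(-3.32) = 1.18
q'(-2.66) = -0.47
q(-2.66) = 0.67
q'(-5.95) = -0.39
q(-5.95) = -0.67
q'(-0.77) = -0.19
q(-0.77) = 0.20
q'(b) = b*(b - 7*sqrt(2))*(-3*b^2 - 6*sqrt(2)*b + 14*b - 6 + 21*sqrt(2))/(b^3 - 7*b^2 + 3*sqrt(2)*b^2 - 21*sqrt(2)*b + 6*b + 18*sqrt(2))^2 + b/(b^3 - 7*b^2 + 3*sqrt(2)*b^2 - 21*sqrt(2)*b + 6*b + 18*sqrt(2)) + (b - 7*sqrt(2))/(b^3 - 7*b^2 + 3*sqrt(2)*b^2 - 21*sqrt(2)*b + 6*b + 18*sqrt(2)) = (-b^4 + 14*sqrt(2)*b^3 - 70*sqrt(2)*b^2 + 48*b^2 + 36*sqrt(2)*b - 252)/(b^6 - 14*b^5 + 6*sqrt(2)*b^5 - 84*sqrt(2)*b^4 + 79*b^4 - 336*b^3 + 366*sqrt(2)*b^3 - 504*sqrt(2)*b^2 + 1134*b^2 - 1512*b + 216*sqrt(2)*b + 648)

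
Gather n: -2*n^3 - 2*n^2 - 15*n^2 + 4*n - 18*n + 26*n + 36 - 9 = -2*n^3 - 17*n^2 + 12*n + 27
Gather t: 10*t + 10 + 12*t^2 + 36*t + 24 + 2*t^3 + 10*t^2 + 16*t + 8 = 2*t^3 + 22*t^2 + 62*t + 42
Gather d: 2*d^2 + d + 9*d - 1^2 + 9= 2*d^2 + 10*d + 8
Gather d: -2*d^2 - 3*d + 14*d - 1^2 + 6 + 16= -2*d^2 + 11*d + 21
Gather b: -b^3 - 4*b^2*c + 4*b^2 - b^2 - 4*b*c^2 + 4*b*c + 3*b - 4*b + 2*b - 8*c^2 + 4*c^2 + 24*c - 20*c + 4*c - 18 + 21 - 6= -b^3 + b^2*(3 - 4*c) + b*(-4*c^2 + 4*c + 1) - 4*c^2 + 8*c - 3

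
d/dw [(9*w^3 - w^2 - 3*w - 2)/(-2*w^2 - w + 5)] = (-18*w^4 - 18*w^3 + 130*w^2 - 18*w - 17)/(4*w^4 + 4*w^3 - 19*w^2 - 10*w + 25)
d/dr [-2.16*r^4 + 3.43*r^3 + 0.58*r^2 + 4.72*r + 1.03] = -8.64*r^3 + 10.29*r^2 + 1.16*r + 4.72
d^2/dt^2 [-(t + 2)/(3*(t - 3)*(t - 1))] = 2*(-t^3 - 6*t^2 + 33*t - 38)/(3*(t^6 - 12*t^5 + 57*t^4 - 136*t^3 + 171*t^2 - 108*t + 27))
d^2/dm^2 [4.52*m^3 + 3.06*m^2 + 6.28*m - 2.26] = 27.12*m + 6.12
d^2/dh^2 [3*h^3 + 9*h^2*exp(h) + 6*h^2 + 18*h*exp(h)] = 9*h^2*exp(h) + 54*h*exp(h) + 18*h + 54*exp(h) + 12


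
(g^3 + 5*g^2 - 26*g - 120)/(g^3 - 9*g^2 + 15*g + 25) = (g^2 + 10*g + 24)/(g^2 - 4*g - 5)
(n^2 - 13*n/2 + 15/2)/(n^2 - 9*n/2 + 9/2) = (n - 5)/(n - 3)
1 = 1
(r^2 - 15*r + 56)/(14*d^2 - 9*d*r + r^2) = (r^2 - 15*r + 56)/(14*d^2 - 9*d*r + r^2)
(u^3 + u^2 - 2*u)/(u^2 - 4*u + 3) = u*(u + 2)/(u - 3)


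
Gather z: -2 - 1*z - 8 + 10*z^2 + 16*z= 10*z^2 + 15*z - 10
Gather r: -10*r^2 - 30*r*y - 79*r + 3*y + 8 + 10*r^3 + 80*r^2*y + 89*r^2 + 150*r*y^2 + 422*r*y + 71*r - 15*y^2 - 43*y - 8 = 10*r^3 + r^2*(80*y + 79) + r*(150*y^2 + 392*y - 8) - 15*y^2 - 40*y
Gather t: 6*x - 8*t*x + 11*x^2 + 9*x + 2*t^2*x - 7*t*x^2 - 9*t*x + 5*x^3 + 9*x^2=2*t^2*x + t*(-7*x^2 - 17*x) + 5*x^3 + 20*x^2 + 15*x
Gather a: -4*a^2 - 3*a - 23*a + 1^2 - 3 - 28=-4*a^2 - 26*a - 30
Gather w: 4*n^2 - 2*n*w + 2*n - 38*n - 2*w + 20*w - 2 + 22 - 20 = 4*n^2 - 36*n + w*(18 - 2*n)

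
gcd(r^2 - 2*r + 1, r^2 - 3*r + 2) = r - 1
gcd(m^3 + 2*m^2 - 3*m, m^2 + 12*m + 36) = 1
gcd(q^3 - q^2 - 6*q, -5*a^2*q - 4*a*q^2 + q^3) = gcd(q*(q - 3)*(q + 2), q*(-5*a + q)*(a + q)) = q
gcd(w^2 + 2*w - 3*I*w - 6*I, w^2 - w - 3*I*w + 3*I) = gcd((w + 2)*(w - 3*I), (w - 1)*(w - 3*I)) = w - 3*I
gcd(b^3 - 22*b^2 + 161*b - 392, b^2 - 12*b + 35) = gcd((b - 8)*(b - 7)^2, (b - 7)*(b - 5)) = b - 7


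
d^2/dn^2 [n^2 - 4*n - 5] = 2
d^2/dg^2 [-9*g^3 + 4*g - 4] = -54*g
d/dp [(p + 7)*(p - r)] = 2*p - r + 7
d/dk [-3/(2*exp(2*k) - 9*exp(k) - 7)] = (12*exp(k) - 27)*exp(k)/(-2*exp(2*k) + 9*exp(k) + 7)^2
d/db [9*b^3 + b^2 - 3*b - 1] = 27*b^2 + 2*b - 3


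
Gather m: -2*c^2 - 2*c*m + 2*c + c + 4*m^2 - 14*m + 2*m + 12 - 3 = -2*c^2 + 3*c + 4*m^2 + m*(-2*c - 12) + 9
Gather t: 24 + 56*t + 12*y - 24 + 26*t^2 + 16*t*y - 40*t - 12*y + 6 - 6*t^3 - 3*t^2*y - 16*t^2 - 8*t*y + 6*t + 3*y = -6*t^3 + t^2*(10 - 3*y) + t*(8*y + 22) + 3*y + 6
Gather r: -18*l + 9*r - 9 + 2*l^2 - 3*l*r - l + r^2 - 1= 2*l^2 - 19*l + r^2 + r*(9 - 3*l) - 10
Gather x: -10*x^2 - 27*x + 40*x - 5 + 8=-10*x^2 + 13*x + 3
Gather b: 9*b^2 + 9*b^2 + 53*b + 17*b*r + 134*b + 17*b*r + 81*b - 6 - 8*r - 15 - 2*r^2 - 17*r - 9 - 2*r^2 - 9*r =18*b^2 + b*(34*r + 268) - 4*r^2 - 34*r - 30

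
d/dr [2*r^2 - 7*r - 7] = 4*r - 7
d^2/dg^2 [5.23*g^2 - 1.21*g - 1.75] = 10.4600000000000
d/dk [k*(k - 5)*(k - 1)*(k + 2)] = 4*k^3 - 12*k^2 - 14*k + 10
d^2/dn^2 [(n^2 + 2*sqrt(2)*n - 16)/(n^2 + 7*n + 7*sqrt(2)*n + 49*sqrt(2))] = 2*(-5*sqrt(2)*n^3 - 7*n^3 - 147*sqrt(2)*n^2 - 48*n^2 - 924*n - 336*sqrt(2)*n - 2156*sqrt(2) + 1078)/(n^6 + 21*n^5 + 21*sqrt(2)*n^5 + 441*n^4 + 441*sqrt(2)*n^4 + 3773*sqrt(2)*n^3 + 6517*n^3 + 21609*sqrt(2)*n^2 + 43218*n^2 + 100842*n + 100842*sqrt(2)*n + 235298*sqrt(2))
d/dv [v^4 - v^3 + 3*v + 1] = 4*v^3 - 3*v^2 + 3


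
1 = 1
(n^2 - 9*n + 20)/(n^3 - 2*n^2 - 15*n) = (n - 4)/(n*(n + 3))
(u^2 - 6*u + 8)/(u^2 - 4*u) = (u - 2)/u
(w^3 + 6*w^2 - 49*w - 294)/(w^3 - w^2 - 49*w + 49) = (w + 6)/(w - 1)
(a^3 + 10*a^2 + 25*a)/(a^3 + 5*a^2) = (a + 5)/a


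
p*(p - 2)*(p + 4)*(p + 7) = p^4 + 9*p^3 + 6*p^2 - 56*p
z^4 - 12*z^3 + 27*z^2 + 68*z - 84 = (z - 7)*(z - 6)*(z - 1)*(z + 2)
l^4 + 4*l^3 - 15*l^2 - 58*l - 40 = (l - 4)*(l + 1)*(l + 2)*(l + 5)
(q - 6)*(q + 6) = q^2 - 36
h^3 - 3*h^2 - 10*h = h*(h - 5)*(h + 2)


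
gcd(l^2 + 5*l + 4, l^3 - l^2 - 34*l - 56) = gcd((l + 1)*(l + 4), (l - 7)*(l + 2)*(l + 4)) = l + 4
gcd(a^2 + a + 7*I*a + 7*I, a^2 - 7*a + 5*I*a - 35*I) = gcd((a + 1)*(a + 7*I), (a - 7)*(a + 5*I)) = 1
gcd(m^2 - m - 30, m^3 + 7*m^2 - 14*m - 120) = m + 5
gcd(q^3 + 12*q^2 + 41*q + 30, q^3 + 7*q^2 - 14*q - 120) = q^2 + 11*q + 30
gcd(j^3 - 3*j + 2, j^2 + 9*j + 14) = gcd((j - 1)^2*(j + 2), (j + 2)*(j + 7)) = j + 2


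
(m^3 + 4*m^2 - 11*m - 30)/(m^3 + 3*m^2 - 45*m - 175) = (m^2 - m - 6)/(m^2 - 2*m - 35)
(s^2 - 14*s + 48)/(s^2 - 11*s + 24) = (s - 6)/(s - 3)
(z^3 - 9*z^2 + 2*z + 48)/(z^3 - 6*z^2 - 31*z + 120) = (z + 2)/(z + 5)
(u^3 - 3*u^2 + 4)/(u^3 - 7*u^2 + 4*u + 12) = (u - 2)/(u - 6)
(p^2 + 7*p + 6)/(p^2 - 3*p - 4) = (p + 6)/(p - 4)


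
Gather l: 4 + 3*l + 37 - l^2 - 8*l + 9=-l^2 - 5*l + 50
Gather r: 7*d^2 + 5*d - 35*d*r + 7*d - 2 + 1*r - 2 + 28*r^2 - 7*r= 7*d^2 + 12*d + 28*r^2 + r*(-35*d - 6) - 4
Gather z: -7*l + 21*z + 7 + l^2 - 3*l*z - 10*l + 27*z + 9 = l^2 - 17*l + z*(48 - 3*l) + 16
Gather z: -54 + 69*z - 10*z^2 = -10*z^2 + 69*z - 54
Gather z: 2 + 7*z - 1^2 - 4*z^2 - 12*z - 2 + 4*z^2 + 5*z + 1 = 0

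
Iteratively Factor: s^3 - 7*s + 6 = (s + 3)*(s^2 - 3*s + 2) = (s - 1)*(s + 3)*(s - 2)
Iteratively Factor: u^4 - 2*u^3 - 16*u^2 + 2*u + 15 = (u - 1)*(u^3 - u^2 - 17*u - 15) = (u - 1)*(u + 3)*(u^2 - 4*u - 5) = (u - 5)*(u - 1)*(u + 3)*(u + 1)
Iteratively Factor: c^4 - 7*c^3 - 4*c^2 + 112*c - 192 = (c + 4)*(c^3 - 11*c^2 + 40*c - 48) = (c - 4)*(c + 4)*(c^2 - 7*c + 12) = (c - 4)^2*(c + 4)*(c - 3)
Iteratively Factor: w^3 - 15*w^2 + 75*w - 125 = (w - 5)*(w^2 - 10*w + 25) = (w - 5)^2*(w - 5)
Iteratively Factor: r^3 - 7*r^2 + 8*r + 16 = (r + 1)*(r^2 - 8*r + 16) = (r - 4)*(r + 1)*(r - 4)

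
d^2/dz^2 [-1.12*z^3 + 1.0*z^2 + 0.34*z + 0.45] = 2.0 - 6.72*z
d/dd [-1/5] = 0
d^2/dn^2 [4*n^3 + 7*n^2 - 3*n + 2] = 24*n + 14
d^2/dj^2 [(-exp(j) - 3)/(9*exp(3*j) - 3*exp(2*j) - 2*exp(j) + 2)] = (-324*exp(6*j) - 2106*exp(5*j) + 810*exp(4*j) + 240*exp(3*j) + 396*exp(2*j) - 88*exp(j) - 16)*exp(j)/(729*exp(9*j) - 729*exp(8*j) - 243*exp(7*j) + 783*exp(6*j) - 270*exp(5*j) - 198*exp(4*j) + 172*exp(3*j) - 12*exp(2*j) - 24*exp(j) + 8)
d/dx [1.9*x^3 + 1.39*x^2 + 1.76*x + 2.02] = 5.7*x^2 + 2.78*x + 1.76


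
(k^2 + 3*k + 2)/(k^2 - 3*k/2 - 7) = 2*(k + 1)/(2*k - 7)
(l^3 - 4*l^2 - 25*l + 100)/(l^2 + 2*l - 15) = (l^2 - 9*l + 20)/(l - 3)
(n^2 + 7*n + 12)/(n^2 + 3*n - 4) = (n + 3)/(n - 1)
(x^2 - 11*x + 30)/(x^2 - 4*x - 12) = (x - 5)/(x + 2)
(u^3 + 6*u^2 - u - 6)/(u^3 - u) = (u + 6)/u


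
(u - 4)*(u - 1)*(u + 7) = u^3 + 2*u^2 - 31*u + 28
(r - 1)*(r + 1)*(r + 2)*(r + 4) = r^4 + 6*r^3 + 7*r^2 - 6*r - 8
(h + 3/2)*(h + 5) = h^2 + 13*h/2 + 15/2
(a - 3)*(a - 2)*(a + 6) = a^3 + a^2 - 24*a + 36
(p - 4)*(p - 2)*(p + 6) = p^3 - 28*p + 48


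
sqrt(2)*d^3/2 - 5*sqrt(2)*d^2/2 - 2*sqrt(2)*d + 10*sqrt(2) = (d - 5)*(d - 2)*(sqrt(2)*d/2 + sqrt(2))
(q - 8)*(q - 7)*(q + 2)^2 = q^4 - 11*q^3 + 164*q + 224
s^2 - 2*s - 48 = (s - 8)*(s + 6)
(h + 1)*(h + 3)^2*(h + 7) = h^4 + 14*h^3 + 64*h^2 + 114*h + 63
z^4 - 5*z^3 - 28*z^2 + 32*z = z*(z - 8)*(z - 1)*(z + 4)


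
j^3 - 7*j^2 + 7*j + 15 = (j - 5)*(j - 3)*(j + 1)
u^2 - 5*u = u*(u - 5)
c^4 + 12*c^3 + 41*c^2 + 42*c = c*(c + 2)*(c + 3)*(c + 7)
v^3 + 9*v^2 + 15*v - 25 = (v - 1)*(v + 5)^2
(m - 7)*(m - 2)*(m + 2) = m^3 - 7*m^2 - 4*m + 28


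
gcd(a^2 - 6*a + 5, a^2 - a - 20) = a - 5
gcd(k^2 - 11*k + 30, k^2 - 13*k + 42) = k - 6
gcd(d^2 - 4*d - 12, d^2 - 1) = 1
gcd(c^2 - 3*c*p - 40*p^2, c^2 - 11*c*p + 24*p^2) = -c + 8*p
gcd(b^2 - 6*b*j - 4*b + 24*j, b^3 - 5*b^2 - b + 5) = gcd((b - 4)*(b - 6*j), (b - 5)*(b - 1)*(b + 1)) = 1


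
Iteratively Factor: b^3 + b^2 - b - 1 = (b + 1)*(b^2 - 1) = (b - 1)*(b + 1)*(b + 1)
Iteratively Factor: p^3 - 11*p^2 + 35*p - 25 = (p - 1)*(p^2 - 10*p + 25) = (p - 5)*(p - 1)*(p - 5)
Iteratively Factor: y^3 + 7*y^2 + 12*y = (y + 4)*(y^2 + 3*y) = (y + 3)*(y + 4)*(y)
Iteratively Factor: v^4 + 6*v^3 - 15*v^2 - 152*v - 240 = (v + 4)*(v^3 + 2*v^2 - 23*v - 60) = (v - 5)*(v + 4)*(v^2 + 7*v + 12) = (v - 5)*(v + 3)*(v + 4)*(v + 4)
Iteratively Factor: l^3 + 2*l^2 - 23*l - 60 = (l - 5)*(l^2 + 7*l + 12) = (l - 5)*(l + 4)*(l + 3)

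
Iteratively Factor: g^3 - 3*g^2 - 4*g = (g - 4)*(g^2 + g) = g*(g - 4)*(g + 1)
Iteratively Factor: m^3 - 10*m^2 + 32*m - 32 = (m - 2)*(m^2 - 8*m + 16) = (m - 4)*(m - 2)*(m - 4)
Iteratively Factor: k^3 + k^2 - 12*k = (k - 3)*(k^2 + 4*k) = (k - 3)*(k + 4)*(k)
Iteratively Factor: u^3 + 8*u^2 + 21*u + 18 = (u + 3)*(u^2 + 5*u + 6) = (u + 3)^2*(u + 2)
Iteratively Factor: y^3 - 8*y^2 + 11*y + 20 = (y - 5)*(y^2 - 3*y - 4) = (y - 5)*(y + 1)*(y - 4)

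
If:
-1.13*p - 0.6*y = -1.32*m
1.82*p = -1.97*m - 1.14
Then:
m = 0.235929566814303*y - 0.278319109862807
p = -0.255374311331965*y - 0.325116128335314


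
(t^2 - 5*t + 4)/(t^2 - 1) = (t - 4)/(t + 1)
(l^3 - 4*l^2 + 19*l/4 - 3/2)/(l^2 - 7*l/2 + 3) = l - 1/2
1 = 1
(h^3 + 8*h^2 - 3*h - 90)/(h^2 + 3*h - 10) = (h^2 + 3*h - 18)/(h - 2)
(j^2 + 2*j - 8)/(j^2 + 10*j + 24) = (j - 2)/(j + 6)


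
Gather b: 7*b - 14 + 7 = 7*b - 7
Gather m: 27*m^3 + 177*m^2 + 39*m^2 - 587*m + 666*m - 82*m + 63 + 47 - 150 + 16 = 27*m^3 + 216*m^2 - 3*m - 24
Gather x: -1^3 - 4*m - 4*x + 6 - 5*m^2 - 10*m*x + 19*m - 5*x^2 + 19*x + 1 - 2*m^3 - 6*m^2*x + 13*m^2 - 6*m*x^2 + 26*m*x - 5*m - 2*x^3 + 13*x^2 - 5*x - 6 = -2*m^3 + 8*m^2 + 10*m - 2*x^3 + x^2*(8 - 6*m) + x*(-6*m^2 + 16*m + 10)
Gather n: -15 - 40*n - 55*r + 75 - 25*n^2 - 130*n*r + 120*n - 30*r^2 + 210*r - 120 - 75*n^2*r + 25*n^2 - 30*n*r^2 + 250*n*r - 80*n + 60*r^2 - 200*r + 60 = -75*n^2*r + n*(-30*r^2 + 120*r) + 30*r^2 - 45*r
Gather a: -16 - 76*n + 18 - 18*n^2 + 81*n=-18*n^2 + 5*n + 2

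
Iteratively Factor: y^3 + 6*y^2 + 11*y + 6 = (y + 3)*(y^2 + 3*y + 2) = (y + 2)*(y + 3)*(y + 1)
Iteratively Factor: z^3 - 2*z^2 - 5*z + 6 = (z + 2)*(z^2 - 4*z + 3) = (z - 3)*(z + 2)*(z - 1)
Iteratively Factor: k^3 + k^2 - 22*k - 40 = (k + 4)*(k^2 - 3*k - 10) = (k - 5)*(k + 4)*(k + 2)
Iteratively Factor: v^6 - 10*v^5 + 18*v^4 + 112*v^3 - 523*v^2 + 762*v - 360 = (v - 5)*(v^5 - 5*v^4 - 7*v^3 + 77*v^2 - 138*v + 72) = (v - 5)*(v - 3)*(v^4 - 2*v^3 - 13*v^2 + 38*v - 24) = (v - 5)*(v - 3)*(v + 4)*(v^3 - 6*v^2 + 11*v - 6) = (v - 5)*(v - 3)*(v - 1)*(v + 4)*(v^2 - 5*v + 6) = (v - 5)*(v - 3)^2*(v - 1)*(v + 4)*(v - 2)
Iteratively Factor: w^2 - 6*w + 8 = (w - 4)*(w - 2)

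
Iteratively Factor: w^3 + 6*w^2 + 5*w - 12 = (w + 3)*(w^2 + 3*w - 4) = (w - 1)*(w + 3)*(w + 4)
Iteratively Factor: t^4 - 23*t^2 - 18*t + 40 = (t - 1)*(t^3 + t^2 - 22*t - 40) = (t - 1)*(t + 4)*(t^2 - 3*t - 10) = (t - 1)*(t + 2)*(t + 4)*(t - 5)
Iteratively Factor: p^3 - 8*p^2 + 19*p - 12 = (p - 1)*(p^2 - 7*p + 12) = (p - 3)*(p - 1)*(p - 4)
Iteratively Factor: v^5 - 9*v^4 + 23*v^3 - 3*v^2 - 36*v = (v + 1)*(v^4 - 10*v^3 + 33*v^2 - 36*v) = (v - 3)*(v + 1)*(v^3 - 7*v^2 + 12*v) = (v - 4)*(v - 3)*(v + 1)*(v^2 - 3*v) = v*(v - 4)*(v - 3)*(v + 1)*(v - 3)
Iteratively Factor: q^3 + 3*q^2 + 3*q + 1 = (q + 1)*(q^2 + 2*q + 1) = (q + 1)^2*(q + 1)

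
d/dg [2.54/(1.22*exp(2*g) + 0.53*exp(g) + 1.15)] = (-6.1976*exp(g) - 1.3462)*exp(g)/(1.22*exp(2*g) + 0.53*exp(g) + 1.15)^2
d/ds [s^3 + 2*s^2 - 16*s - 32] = 3*s^2 + 4*s - 16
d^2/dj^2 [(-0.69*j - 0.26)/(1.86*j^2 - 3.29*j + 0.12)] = (-(0.69*j + 0.26)*(3.72*j - 3.29)*(7.44*j - 6.58) + (7.7004*j - 3.573)*(1.86*j^2 - 3.29*j + 0.12))/(1.86*j^2 - 3.29*j + 0.12)^3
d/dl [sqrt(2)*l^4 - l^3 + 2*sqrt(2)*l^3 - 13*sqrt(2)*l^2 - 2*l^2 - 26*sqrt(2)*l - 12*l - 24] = 4*sqrt(2)*l^3 - 3*l^2 + 6*sqrt(2)*l^2 - 26*sqrt(2)*l - 4*l - 26*sqrt(2) - 12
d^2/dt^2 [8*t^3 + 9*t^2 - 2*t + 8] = 48*t + 18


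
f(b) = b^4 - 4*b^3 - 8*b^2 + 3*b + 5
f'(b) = 4*b^3 - 12*b^2 - 16*b + 3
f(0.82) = 0.33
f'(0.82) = -15.98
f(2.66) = -68.85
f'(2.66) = -49.18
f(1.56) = -19.05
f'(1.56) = -35.98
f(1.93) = -33.89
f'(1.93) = -43.82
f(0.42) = 4.58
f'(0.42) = -5.54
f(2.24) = -48.20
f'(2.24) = -48.09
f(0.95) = -1.98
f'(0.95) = -19.60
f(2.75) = -73.25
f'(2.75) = -48.56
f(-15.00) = 62285.00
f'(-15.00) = -15957.00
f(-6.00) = 1859.00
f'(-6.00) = -1197.00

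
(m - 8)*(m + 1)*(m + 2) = m^3 - 5*m^2 - 22*m - 16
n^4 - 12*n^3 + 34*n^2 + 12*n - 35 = (n - 7)*(n - 5)*(n - 1)*(n + 1)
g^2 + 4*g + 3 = (g + 1)*(g + 3)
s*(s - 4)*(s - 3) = s^3 - 7*s^2 + 12*s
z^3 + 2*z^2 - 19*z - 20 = (z - 4)*(z + 1)*(z + 5)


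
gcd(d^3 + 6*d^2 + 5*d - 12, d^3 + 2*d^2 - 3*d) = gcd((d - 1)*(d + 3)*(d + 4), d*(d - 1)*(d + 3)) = d^2 + 2*d - 3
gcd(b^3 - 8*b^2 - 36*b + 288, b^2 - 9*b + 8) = b - 8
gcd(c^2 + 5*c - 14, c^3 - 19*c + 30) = c - 2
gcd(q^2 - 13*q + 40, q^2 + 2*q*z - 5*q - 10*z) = q - 5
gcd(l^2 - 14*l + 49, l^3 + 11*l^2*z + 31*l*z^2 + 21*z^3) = 1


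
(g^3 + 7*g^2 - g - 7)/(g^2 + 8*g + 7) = g - 1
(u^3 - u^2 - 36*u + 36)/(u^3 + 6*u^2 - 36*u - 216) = (u - 1)/(u + 6)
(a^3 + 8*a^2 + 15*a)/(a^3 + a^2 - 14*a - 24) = a*(a + 5)/(a^2 - 2*a - 8)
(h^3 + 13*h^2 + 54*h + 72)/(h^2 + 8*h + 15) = (h^2 + 10*h + 24)/(h + 5)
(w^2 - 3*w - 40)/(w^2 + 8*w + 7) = (w^2 - 3*w - 40)/(w^2 + 8*w + 7)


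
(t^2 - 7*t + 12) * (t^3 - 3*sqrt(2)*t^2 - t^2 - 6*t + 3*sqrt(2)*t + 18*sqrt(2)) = t^5 - 8*t^4 - 3*sqrt(2)*t^4 + 13*t^3 + 24*sqrt(2)*t^3 - 39*sqrt(2)*t^2 + 30*t^2 - 90*sqrt(2)*t - 72*t + 216*sqrt(2)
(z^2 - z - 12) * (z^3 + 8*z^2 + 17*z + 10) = z^5 + 7*z^4 - 3*z^3 - 103*z^2 - 214*z - 120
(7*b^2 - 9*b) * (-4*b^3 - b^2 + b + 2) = -28*b^5 + 29*b^4 + 16*b^3 + 5*b^2 - 18*b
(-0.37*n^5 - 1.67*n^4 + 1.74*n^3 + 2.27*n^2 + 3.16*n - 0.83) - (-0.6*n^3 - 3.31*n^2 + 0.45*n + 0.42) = -0.37*n^5 - 1.67*n^4 + 2.34*n^3 + 5.58*n^2 + 2.71*n - 1.25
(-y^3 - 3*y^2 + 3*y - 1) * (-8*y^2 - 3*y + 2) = 8*y^5 + 27*y^4 - 17*y^3 - 7*y^2 + 9*y - 2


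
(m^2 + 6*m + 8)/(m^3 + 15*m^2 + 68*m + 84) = (m + 4)/(m^2 + 13*m + 42)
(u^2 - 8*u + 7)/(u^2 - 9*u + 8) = (u - 7)/(u - 8)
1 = 1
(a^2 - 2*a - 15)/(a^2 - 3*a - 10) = (a + 3)/(a + 2)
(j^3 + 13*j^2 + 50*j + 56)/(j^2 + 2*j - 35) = (j^2 + 6*j + 8)/(j - 5)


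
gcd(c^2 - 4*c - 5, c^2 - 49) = 1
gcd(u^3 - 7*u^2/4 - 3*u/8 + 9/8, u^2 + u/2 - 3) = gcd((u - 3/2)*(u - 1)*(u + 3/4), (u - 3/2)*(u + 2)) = u - 3/2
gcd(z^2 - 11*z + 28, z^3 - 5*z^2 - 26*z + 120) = z - 4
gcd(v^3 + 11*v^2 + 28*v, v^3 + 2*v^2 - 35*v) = v^2 + 7*v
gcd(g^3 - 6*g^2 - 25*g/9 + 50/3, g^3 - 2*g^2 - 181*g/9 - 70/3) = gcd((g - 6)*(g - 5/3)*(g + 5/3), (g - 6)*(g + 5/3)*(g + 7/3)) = g^2 - 13*g/3 - 10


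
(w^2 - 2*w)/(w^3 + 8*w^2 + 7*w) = (w - 2)/(w^2 + 8*w + 7)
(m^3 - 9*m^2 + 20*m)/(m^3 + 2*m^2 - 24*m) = (m - 5)/(m + 6)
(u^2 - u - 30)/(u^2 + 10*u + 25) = (u - 6)/(u + 5)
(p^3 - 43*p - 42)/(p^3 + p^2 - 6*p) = (p^3 - 43*p - 42)/(p*(p^2 + p - 6))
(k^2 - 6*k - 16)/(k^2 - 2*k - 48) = (k + 2)/(k + 6)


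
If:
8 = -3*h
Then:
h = -8/3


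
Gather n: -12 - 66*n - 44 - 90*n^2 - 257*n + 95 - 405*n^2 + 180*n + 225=-495*n^2 - 143*n + 264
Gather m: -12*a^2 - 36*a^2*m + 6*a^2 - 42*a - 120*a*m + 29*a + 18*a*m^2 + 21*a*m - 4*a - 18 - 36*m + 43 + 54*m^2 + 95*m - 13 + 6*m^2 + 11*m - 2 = -6*a^2 - 17*a + m^2*(18*a + 60) + m*(-36*a^2 - 99*a + 70) + 10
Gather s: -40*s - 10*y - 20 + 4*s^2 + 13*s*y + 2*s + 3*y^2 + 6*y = 4*s^2 + s*(13*y - 38) + 3*y^2 - 4*y - 20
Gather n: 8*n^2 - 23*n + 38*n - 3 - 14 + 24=8*n^2 + 15*n + 7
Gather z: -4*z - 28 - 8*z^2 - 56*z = -8*z^2 - 60*z - 28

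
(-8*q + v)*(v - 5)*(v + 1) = -8*q*v^2 + 32*q*v + 40*q + v^3 - 4*v^2 - 5*v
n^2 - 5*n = n*(n - 5)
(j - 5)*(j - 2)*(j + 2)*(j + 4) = j^4 - j^3 - 24*j^2 + 4*j + 80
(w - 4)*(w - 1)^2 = w^3 - 6*w^2 + 9*w - 4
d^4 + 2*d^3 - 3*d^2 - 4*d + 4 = (d - 1)^2*(d + 2)^2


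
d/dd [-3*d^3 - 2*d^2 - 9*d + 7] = -9*d^2 - 4*d - 9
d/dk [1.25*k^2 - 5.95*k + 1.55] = 2.5*k - 5.95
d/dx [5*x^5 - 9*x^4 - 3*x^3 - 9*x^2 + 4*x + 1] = 25*x^4 - 36*x^3 - 9*x^2 - 18*x + 4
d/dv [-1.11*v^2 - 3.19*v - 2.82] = -2.22*v - 3.19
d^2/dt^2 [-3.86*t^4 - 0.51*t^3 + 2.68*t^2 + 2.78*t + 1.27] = -46.32*t^2 - 3.06*t + 5.36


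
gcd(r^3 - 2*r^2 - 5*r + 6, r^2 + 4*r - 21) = r - 3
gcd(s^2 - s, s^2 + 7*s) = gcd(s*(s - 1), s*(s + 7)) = s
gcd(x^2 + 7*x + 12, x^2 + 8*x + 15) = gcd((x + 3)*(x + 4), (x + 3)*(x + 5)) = x + 3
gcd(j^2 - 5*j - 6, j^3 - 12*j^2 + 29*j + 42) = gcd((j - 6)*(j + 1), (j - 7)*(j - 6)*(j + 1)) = j^2 - 5*j - 6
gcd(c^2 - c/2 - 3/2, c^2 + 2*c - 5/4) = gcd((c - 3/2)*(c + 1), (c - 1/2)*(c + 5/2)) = 1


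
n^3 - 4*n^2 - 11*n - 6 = (n - 6)*(n + 1)^2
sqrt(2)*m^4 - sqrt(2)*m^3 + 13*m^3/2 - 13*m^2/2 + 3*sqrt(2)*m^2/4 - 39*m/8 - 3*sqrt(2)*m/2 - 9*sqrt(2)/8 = (m - 3/2)*(m + 1/2)*(m + 3*sqrt(2))*(sqrt(2)*m + 1/2)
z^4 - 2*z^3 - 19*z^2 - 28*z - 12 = (z - 6)*(z + 1)^2*(z + 2)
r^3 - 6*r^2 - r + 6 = (r - 6)*(r - 1)*(r + 1)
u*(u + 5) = u^2 + 5*u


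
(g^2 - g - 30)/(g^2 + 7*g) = (g^2 - g - 30)/(g*(g + 7))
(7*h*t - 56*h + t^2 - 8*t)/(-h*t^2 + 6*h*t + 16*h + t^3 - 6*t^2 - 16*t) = (7*h + t)/(-h*t - 2*h + t^2 + 2*t)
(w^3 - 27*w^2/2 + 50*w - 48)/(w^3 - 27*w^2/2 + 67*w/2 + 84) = (2*w^2 - 11*w + 12)/(2*w^2 - 11*w - 21)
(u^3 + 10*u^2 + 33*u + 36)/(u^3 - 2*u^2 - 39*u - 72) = (u + 4)/(u - 8)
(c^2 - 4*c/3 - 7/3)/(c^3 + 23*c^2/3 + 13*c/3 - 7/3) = (3*c - 7)/(3*c^2 + 20*c - 7)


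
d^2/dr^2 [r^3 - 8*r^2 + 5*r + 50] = 6*r - 16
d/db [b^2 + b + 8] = 2*b + 1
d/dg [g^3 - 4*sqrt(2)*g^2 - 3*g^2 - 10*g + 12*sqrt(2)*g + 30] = 3*g^2 - 8*sqrt(2)*g - 6*g - 10 + 12*sqrt(2)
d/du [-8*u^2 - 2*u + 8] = -16*u - 2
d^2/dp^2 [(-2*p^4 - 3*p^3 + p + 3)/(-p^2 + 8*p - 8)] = 2*(2*p^6 - 48*p^5 + 432*p^4 - 857*p^3 + 183*p^2 + 672*p - 232)/(p^6 - 24*p^5 + 216*p^4 - 896*p^3 + 1728*p^2 - 1536*p + 512)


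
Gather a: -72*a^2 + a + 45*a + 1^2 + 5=-72*a^2 + 46*a + 6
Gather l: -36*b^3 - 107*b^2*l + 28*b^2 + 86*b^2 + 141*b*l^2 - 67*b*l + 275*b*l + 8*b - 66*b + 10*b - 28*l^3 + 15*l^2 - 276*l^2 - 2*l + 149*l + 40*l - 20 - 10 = -36*b^3 + 114*b^2 - 48*b - 28*l^3 + l^2*(141*b - 261) + l*(-107*b^2 + 208*b + 187) - 30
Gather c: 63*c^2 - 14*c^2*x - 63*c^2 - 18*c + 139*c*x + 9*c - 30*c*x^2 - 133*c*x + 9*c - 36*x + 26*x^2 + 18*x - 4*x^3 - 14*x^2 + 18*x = -14*c^2*x + c*(-30*x^2 + 6*x) - 4*x^3 + 12*x^2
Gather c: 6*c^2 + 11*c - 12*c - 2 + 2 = 6*c^2 - c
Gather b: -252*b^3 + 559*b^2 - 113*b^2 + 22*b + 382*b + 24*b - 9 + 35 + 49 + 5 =-252*b^3 + 446*b^2 + 428*b + 80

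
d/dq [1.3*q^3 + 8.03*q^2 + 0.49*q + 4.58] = 3.9*q^2 + 16.06*q + 0.49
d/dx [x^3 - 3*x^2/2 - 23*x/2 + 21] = 3*x^2 - 3*x - 23/2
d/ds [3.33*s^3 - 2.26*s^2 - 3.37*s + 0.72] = 9.99*s^2 - 4.52*s - 3.37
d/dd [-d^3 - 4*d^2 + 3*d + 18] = -3*d^2 - 8*d + 3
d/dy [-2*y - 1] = -2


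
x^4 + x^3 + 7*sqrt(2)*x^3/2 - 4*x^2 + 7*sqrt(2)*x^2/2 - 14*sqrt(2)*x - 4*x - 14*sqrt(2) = (x - 2)*(x + 1)*(x + 2)*(x + 7*sqrt(2)/2)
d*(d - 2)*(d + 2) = d^3 - 4*d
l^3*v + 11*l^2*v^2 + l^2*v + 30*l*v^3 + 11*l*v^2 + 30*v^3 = (l + 5*v)*(l + 6*v)*(l*v + v)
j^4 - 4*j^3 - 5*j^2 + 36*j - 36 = (j - 3)*(j - 2)^2*(j + 3)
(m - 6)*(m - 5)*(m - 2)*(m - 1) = m^4 - 14*m^3 + 65*m^2 - 112*m + 60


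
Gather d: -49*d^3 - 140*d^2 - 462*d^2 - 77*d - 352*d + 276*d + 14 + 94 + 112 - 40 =-49*d^3 - 602*d^2 - 153*d + 180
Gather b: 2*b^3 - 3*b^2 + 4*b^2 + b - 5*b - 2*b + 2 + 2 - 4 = 2*b^3 + b^2 - 6*b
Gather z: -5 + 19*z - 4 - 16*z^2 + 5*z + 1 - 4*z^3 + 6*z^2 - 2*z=-4*z^3 - 10*z^2 + 22*z - 8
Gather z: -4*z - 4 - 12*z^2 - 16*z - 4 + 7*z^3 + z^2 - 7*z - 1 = 7*z^3 - 11*z^2 - 27*z - 9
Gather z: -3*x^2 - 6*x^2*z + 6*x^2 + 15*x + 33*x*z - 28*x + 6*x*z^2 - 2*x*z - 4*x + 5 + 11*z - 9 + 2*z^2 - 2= 3*x^2 - 17*x + z^2*(6*x + 2) + z*(-6*x^2 + 31*x + 11) - 6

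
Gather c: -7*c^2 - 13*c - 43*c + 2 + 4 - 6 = -7*c^2 - 56*c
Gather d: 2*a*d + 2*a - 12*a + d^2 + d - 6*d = -10*a + d^2 + d*(2*a - 5)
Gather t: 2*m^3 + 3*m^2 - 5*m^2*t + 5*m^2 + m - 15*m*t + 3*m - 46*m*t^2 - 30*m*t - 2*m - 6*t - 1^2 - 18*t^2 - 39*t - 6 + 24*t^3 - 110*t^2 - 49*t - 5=2*m^3 + 8*m^2 + 2*m + 24*t^3 + t^2*(-46*m - 128) + t*(-5*m^2 - 45*m - 94) - 12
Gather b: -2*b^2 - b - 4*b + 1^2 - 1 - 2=-2*b^2 - 5*b - 2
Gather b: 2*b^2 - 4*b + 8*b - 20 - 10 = 2*b^2 + 4*b - 30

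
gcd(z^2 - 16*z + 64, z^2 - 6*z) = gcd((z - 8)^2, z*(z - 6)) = 1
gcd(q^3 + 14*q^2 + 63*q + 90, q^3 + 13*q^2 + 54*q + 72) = q^2 + 9*q + 18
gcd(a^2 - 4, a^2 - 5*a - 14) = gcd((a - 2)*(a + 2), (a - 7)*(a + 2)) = a + 2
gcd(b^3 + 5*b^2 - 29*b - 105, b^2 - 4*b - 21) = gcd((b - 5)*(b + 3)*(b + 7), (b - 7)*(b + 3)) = b + 3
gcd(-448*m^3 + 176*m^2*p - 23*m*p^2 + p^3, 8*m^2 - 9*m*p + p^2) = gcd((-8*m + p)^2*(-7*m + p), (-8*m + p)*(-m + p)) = -8*m + p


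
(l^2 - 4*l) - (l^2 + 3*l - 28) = 28 - 7*l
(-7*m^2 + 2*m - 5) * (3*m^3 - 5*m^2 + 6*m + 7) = -21*m^5 + 41*m^4 - 67*m^3 - 12*m^2 - 16*m - 35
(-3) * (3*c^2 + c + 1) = -9*c^2 - 3*c - 3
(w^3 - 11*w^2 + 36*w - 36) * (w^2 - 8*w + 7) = w^5 - 19*w^4 + 131*w^3 - 401*w^2 + 540*w - 252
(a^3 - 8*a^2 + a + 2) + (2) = a^3 - 8*a^2 + a + 4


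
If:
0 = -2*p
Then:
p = 0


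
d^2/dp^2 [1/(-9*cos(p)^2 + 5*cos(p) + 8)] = (-324*sin(p)^4 + 475*sin(p)^2 - 515*cos(p)/4 + 135*cos(3*p)/4 + 43)/(9*sin(p)^2 + 5*cos(p) - 1)^3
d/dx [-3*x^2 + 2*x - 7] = 2 - 6*x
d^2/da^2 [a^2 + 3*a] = 2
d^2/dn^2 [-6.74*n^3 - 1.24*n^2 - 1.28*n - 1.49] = -40.44*n - 2.48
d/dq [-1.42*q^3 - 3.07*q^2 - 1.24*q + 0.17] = -4.26*q^2 - 6.14*q - 1.24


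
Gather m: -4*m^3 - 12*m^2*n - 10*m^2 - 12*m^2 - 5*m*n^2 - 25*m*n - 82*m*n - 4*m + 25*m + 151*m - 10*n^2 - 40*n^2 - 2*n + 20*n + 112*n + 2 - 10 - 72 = -4*m^3 + m^2*(-12*n - 22) + m*(-5*n^2 - 107*n + 172) - 50*n^2 + 130*n - 80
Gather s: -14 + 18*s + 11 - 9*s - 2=9*s - 5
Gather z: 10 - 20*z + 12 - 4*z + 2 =24 - 24*z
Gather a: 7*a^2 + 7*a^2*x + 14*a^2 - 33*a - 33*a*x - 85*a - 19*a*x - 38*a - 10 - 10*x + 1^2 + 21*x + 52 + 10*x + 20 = a^2*(7*x + 21) + a*(-52*x - 156) + 21*x + 63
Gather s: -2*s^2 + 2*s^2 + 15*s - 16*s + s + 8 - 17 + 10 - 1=0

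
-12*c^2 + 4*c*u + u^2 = (-2*c + u)*(6*c + u)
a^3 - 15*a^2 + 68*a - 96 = (a - 8)*(a - 4)*(a - 3)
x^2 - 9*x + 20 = (x - 5)*(x - 4)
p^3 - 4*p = p*(p - 2)*(p + 2)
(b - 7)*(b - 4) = b^2 - 11*b + 28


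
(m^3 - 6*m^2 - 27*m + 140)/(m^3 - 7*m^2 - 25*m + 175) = (m - 4)/(m - 5)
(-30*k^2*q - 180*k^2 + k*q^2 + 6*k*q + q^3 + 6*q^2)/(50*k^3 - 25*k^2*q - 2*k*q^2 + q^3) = (6*k*q + 36*k + q^2 + 6*q)/(-10*k^2 + 3*k*q + q^2)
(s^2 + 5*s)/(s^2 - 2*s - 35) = s/(s - 7)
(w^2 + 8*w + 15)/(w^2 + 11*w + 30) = (w + 3)/(w + 6)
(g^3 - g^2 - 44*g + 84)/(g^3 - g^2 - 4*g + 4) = (g^2 + g - 42)/(g^2 + g - 2)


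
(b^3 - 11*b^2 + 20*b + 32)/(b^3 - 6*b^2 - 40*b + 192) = (b + 1)/(b + 6)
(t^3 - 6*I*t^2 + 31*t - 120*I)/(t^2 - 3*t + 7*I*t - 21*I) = (t^3 - 6*I*t^2 + 31*t - 120*I)/(t^2 + t*(-3 + 7*I) - 21*I)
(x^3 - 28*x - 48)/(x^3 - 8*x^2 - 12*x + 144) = (x + 2)/(x - 6)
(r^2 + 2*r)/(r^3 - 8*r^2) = (r + 2)/(r*(r - 8))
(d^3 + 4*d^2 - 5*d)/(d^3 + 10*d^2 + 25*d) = (d - 1)/(d + 5)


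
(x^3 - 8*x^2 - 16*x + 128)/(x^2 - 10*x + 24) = (x^2 - 4*x - 32)/(x - 6)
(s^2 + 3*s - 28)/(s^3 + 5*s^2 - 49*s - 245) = (s - 4)/(s^2 - 2*s - 35)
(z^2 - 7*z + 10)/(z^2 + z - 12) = (z^2 - 7*z + 10)/(z^2 + z - 12)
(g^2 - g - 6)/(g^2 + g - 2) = (g - 3)/(g - 1)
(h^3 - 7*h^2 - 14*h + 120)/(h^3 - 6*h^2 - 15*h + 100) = (h - 6)/(h - 5)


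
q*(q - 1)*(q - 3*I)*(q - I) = q^4 - q^3 - 4*I*q^3 - 3*q^2 + 4*I*q^2 + 3*q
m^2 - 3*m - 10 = (m - 5)*(m + 2)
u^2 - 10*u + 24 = (u - 6)*(u - 4)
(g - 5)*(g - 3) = g^2 - 8*g + 15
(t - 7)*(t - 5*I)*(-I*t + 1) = -I*t^3 - 4*t^2 + 7*I*t^2 + 28*t - 5*I*t + 35*I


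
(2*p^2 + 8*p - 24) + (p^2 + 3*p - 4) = 3*p^2 + 11*p - 28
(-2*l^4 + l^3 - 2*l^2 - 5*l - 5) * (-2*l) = 4*l^5 - 2*l^4 + 4*l^3 + 10*l^2 + 10*l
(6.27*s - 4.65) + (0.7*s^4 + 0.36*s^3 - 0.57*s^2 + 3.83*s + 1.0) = 0.7*s^4 + 0.36*s^3 - 0.57*s^2 + 10.1*s - 3.65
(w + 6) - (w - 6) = 12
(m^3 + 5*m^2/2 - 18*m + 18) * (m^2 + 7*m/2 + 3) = m^5 + 6*m^4 - 25*m^3/4 - 75*m^2/2 + 9*m + 54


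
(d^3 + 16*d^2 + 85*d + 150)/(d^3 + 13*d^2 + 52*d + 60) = (d + 5)/(d + 2)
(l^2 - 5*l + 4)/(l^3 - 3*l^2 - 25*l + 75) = (l^2 - 5*l + 4)/(l^3 - 3*l^2 - 25*l + 75)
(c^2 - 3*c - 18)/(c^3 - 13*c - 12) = (c - 6)/(c^2 - 3*c - 4)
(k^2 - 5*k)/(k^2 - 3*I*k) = (k - 5)/(k - 3*I)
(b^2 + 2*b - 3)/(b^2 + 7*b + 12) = (b - 1)/(b + 4)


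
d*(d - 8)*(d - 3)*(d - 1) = d^4 - 12*d^3 + 35*d^2 - 24*d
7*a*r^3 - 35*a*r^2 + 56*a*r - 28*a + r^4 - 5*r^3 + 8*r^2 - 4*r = (7*a + r)*(r - 2)^2*(r - 1)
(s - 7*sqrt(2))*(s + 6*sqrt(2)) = s^2 - sqrt(2)*s - 84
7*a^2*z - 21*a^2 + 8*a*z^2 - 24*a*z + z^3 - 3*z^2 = (a + z)*(7*a + z)*(z - 3)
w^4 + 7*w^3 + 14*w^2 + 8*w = w*(w + 1)*(w + 2)*(w + 4)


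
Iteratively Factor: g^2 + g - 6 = (g + 3)*(g - 2)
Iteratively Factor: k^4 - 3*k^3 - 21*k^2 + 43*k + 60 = (k - 3)*(k^3 - 21*k - 20) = (k - 3)*(k + 4)*(k^2 - 4*k - 5) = (k - 3)*(k + 1)*(k + 4)*(k - 5)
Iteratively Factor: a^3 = (a)*(a^2) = a^2*(a)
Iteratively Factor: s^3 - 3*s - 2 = (s - 2)*(s^2 + 2*s + 1) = (s - 2)*(s + 1)*(s + 1)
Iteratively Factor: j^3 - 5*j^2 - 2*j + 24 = (j - 3)*(j^2 - 2*j - 8) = (j - 3)*(j + 2)*(j - 4)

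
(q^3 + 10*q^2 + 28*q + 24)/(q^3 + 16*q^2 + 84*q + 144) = (q^2 + 4*q + 4)/(q^2 + 10*q + 24)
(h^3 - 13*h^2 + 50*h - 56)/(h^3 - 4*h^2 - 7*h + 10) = (h^3 - 13*h^2 + 50*h - 56)/(h^3 - 4*h^2 - 7*h + 10)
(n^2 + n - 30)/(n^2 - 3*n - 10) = (n + 6)/(n + 2)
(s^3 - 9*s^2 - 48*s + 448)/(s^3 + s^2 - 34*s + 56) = (s^2 - 16*s + 64)/(s^2 - 6*s + 8)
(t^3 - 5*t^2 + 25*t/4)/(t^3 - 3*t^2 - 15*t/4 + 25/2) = t/(t + 2)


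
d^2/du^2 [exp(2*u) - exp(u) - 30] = (4*exp(u) - 1)*exp(u)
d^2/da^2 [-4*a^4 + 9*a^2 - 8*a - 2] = 18 - 48*a^2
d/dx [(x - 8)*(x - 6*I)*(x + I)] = 3*x^2 + x*(-16 - 10*I) + 6 + 40*I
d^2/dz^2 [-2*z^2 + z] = -4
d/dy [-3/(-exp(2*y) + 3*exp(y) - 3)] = (9 - 6*exp(y))*exp(y)/(exp(2*y) - 3*exp(y) + 3)^2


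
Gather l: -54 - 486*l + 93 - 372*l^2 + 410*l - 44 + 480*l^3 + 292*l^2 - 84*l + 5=480*l^3 - 80*l^2 - 160*l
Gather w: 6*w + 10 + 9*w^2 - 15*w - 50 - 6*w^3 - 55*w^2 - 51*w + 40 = -6*w^3 - 46*w^2 - 60*w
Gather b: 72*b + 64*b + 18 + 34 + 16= 136*b + 68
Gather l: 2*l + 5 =2*l + 5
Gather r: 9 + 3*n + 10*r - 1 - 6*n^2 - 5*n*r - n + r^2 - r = -6*n^2 + 2*n + r^2 + r*(9 - 5*n) + 8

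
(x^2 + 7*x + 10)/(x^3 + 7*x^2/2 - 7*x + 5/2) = 2*(x + 2)/(2*x^2 - 3*x + 1)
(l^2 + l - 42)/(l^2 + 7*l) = (l - 6)/l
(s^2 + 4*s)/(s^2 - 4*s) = (s + 4)/(s - 4)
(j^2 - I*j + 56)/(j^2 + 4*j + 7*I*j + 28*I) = (j - 8*I)/(j + 4)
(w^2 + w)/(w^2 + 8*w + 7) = w/(w + 7)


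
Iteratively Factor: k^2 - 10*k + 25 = (k - 5)*(k - 5)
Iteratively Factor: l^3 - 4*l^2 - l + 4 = (l - 1)*(l^2 - 3*l - 4) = (l - 4)*(l - 1)*(l + 1)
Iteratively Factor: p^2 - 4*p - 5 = (p + 1)*(p - 5)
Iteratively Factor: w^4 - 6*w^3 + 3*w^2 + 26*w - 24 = (w - 4)*(w^3 - 2*w^2 - 5*w + 6) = (w - 4)*(w - 3)*(w^2 + w - 2) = (w - 4)*(w - 3)*(w + 2)*(w - 1)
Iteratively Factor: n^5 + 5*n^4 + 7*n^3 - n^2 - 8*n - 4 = (n + 1)*(n^4 + 4*n^3 + 3*n^2 - 4*n - 4) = (n + 1)*(n + 2)*(n^3 + 2*n^2 - n - 2) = (n + 1)^2*(n + 2)*(n^2 + n - 2) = (n + 1)^2*(n + 2)^2*(n - 1)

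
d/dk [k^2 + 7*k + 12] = 2*k + 7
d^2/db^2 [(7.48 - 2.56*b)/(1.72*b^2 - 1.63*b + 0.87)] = (-(2.56*b - 7.48)*(3.44*b - 1.63)*(6.88*b - 3.26) + (26.4192*b - 34.0768)*(1.72*b^2 - 1.63*b + 0.87))/(1.72*b^2 - 1.63*b + 0.87)^3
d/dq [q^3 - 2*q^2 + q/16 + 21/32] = 3*q^2 - 4*q + 1/16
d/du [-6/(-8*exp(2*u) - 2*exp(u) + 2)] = (-24*exp(u) - 3)*exp(u)/(4*exp(2*u) + exp(u) - 1)^2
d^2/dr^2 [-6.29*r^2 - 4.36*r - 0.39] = -12.5800000000000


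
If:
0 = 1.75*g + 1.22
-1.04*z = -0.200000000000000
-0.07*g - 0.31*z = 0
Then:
No Solution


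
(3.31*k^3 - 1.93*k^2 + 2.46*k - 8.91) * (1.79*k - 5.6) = 5.9249*k^4 - 21.9907*k^3 + 15.2114*k^2 - 29.7249*k + 49.896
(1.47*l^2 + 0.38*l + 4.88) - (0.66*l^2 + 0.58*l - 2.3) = 0.81*l^2 - 0.2*l + 7.18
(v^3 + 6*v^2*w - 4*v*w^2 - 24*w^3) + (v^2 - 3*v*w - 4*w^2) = v^3 + 6*v^2*w + v^2 - 4*v*w^2 - 3*v*w - 24*w^3 - 4*w^2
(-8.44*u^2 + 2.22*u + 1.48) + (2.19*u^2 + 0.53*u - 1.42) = -6.25*u^2 + 2.75*u + 0.0600000000000001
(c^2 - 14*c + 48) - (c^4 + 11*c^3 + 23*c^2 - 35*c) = -c^4 - 11*c^3 - 22*c^2 + 21*c + 48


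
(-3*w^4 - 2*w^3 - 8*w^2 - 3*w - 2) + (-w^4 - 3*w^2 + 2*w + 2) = -4*w^4 - 2*w^3 - 11*w^2 - w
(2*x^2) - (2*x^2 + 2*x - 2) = 2 - 2*x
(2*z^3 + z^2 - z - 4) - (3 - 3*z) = 2*z^3 + z^2 + 2*z - 7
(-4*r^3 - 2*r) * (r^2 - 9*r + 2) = -4*r^5 + 36*r^4 - 10*r^3 + 18*r^2 - 4*r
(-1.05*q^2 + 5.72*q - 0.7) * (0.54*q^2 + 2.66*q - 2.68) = -0.567*q^4 + 0.2958*q^3 + 17.6512*q^2 - 17.1916*q + 1.876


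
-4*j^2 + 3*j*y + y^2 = (-j + y)*(4*j + y)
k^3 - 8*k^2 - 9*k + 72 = (k - 8)*(k - 3)*(k + 3)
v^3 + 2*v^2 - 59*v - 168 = (v - 8)*(v + 3)*(v + 7)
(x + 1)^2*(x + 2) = x^3 + 4*x^2 + 5*x + 2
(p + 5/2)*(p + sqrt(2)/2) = p^2 + sqrt(2)*p/2 + 5*p/2 + 5*sqrt(2)/4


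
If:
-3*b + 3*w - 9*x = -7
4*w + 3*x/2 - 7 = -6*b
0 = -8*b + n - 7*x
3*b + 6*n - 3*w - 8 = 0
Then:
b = -1051/636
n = 607/159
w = 703/212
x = 129/53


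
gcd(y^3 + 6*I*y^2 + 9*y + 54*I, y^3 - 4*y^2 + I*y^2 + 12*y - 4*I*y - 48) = y - 3*I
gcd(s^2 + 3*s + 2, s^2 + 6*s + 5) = s + 1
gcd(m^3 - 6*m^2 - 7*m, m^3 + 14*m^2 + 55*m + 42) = m + 1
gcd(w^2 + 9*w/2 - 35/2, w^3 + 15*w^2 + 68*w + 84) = w + 7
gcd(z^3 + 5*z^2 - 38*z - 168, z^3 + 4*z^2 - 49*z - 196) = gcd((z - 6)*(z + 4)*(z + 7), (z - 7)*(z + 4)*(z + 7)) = z^2 + 11*z + 28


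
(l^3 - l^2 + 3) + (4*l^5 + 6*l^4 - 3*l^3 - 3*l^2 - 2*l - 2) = 4*l^5 + 6*l^4 - 2*l^3 - 4*l^2 - 2*l + 1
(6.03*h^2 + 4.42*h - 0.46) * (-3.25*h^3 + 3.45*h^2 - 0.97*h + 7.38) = -19.5975*h^5 + 6.4385*h^4 + 10.8949*h^3 + 38.627*h^2 + 33.0658*h - 3.3948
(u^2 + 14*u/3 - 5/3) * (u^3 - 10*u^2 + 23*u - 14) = u^5 - 16*u^4/3 - 76*u^3/3 + 110*u^2 - 311*u/3 + 70/3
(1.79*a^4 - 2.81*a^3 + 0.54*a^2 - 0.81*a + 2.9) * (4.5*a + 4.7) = 8.055*a^5 - 4.232*a^4 - 10.777*a^3 - 1.107*a^2 + 9.243*a + 13.63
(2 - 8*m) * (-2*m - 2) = 16*m^2 + 12*m - 4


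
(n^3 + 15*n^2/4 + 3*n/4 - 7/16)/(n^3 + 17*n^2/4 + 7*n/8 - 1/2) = (n + 7/2)/(n + 4)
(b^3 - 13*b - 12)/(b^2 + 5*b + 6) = (b^2 - 3*b - 4)/(b + 2)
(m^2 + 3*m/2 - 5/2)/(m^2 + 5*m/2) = (m - 1)/m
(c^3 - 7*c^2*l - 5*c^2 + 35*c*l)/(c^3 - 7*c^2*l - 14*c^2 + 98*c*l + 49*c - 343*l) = c*(c - 5)/(c^2 - 14*c + 49)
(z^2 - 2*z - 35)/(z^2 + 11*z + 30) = (z - 7)/(z + 6)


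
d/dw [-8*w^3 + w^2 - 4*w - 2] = -24*w^2 + 2*w - 4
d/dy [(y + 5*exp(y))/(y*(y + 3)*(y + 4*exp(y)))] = (y*(y + 3)*(y + 4*exp(y))*(5*exp(y) + 1) - y*(y + 3)*(y + 5*exp(y))*(4*exp(y) + 1) - y*(y + 4*exp(y))*(y + 5*exp(y)) - (y + 3)*(y + 4*exp(y))*(y + 5*exp(y)))/(y^2*(y + 3)^2*(y + 4*exp(y))^2)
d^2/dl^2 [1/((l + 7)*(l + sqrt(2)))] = 2*((l + 7)^2 + (l + 7)*(l + sqrt(2)) + (l + sqrt(2))^2)/((l + 7)^3*(l + sqrt(2))^3)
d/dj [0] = 0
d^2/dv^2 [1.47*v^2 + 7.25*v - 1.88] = 2.94000000000000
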